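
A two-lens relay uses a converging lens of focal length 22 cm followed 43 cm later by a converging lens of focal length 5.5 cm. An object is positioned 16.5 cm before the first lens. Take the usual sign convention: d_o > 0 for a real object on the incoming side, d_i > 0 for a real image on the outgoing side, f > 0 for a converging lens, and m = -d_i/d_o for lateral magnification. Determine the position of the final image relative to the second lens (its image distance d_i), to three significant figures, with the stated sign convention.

5.79 cm

Applying the thin-lens equation to the first lens, 1/22 = 1/16.5 + 1/d_i1, which gives d_i1 = -66.000 cm.
The intermediate image is virtual, 66.000 cm to the left of lens 1, so d_o2 = L - d_i1 = 43 - (-66.000) = 109.000 cm.
Applying the thin-lens equation again with f_2 = 5.5 cm and d_o2 = 109.000 cm gives d_i2 = 5.792 cm.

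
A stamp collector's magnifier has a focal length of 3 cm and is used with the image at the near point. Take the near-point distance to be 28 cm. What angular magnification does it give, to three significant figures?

M = 1 + D/f = 1 + 28/3 = 10.333.

10.3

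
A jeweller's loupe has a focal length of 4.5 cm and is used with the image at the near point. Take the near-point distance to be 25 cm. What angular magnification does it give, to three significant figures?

6.56

M = 1 + D/f = 1 + 25/4.5 = 6.556.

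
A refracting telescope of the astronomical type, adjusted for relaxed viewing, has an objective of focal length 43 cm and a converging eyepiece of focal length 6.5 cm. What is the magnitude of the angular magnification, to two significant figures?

6.6

|M| = f_obj/|f_eye| = 43/6.5 = 6.615.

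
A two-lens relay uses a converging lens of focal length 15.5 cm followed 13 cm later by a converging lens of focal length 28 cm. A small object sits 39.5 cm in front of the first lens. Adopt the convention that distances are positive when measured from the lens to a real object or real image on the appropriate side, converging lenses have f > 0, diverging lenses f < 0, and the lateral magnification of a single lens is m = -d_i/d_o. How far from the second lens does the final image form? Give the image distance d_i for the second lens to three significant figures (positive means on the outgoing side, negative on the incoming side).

8.65 cm

Applying the thin-lens equation to the first lens, 1/15.5 = 1/39.5 + 1/d_i1, which gives d_i1 = 25.510 cm.
Since 25.510 cm > 13 cm, the first image lies past the second lens and serves as a virtual object: d_o2 = L - d_i1 = -12.510 cm.
Applying the thin-lens equation again with f_2 = 28 cm and d_o2 = -12.510 cm gives d_i2 = 8.647 cm.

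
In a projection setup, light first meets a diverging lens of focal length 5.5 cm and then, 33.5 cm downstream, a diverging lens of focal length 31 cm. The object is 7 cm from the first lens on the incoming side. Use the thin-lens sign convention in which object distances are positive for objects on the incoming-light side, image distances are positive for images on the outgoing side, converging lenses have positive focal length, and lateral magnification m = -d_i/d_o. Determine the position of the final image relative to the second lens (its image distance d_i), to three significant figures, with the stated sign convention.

-16.8 cm

Lens 1: 1/d_i1 = 1/f_1 - 1/d_o1 = 1/(-5.5) - 1/7 = -0.32468 cm^-1, so d_i1 = -3.080 cm.
With d_i1 < 0 the first image is virtual and lies on the object side; the object distance for lens 2 is d_o2 = 33.5 - (-3.080) = 36.580 cm.
Lens 2: 1/d_i2 = 1/f_2 - 1/d_o2 = 1/(-31) - 1/(36.580) = -0.05960 cm^-1, so d_i2 = -16.780 cm.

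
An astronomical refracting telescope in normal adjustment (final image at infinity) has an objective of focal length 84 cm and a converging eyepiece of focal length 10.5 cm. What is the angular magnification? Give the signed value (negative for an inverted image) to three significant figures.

M = -f_obj/f_eye = -84/(10.5) = -8.000.

-8.00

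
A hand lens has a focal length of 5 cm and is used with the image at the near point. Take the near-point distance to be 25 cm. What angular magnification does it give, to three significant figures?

6.00

M = 1 + D/f = 1 + 25/5 = 6.000.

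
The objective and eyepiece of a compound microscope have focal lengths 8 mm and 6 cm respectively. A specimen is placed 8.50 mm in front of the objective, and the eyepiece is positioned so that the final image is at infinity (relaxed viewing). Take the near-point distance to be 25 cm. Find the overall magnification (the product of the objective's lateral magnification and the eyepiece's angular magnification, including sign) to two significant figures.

-67

Convert to cm: f_obj = 8 mm = 0.8 cm; d_o = 8.50 mm = 0.85 cm.
Objective: 1/d_i = 1/f_obj - 1/d_o = 1/0.8 - 1/0.85 = 0.07353 cm^-1, so d_i = 13.600 cm.
m_obj = -d_i/d_o = -13.600/0.85 = -16.000.
Eyepiece angular magnification (image at infinity): M_eye = D/f_e = 25/6 = 4.167.
Overall M = m_obj x M_eye = (-16.000)(4.167) = -66.67.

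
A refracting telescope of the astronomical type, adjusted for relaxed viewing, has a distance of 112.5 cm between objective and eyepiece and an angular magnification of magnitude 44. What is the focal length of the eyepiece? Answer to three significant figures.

2.50 cm

In normal adjustment the tube length equals f_obj + f_eye and |M| = f_obj/f_eye.
So f_obj = 44 f_eye and 44 f_eye + f_eye = 112.5 cm, giving f_eye = 112.5/45 = 2.500 cm and f_obj = 110.000 cm.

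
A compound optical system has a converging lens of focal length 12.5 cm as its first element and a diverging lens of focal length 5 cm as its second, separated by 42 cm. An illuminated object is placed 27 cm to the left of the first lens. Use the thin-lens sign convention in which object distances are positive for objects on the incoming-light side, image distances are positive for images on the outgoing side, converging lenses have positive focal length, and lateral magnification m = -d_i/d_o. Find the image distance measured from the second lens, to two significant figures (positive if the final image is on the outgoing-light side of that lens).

First lens: d_i1 = 1/(1/12.5 - 1/27) = 23.276 cm.
Object distance for lens 2: d_o2 = 42 - 23.276 = 18.724 cm.
Second lens: d_i2 = 1/(1/(-5) - 1/(18.724)) = -3.946 cm.

-3.9 cm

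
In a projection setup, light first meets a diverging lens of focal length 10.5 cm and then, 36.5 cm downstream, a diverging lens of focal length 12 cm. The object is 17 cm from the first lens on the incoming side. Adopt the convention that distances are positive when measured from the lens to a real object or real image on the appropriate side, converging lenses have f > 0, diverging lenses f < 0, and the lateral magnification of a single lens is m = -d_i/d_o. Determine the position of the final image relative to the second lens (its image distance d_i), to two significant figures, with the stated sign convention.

Lens 1: 1/d_i1 = 1/f_1 - 1/d_o1 = 1/(-10.5) - 1/17 = -0.15406 cm^-1, so d_i1 = -6.491 cm.
With d_i1 < 0 the first image is virtual and lies on the object side; the object distance for lens 2 is d_o2 = 36.5 - (-6.491) = 42.991 cm.
Lens 2: 1/d_i2 = 1/f_2 - 1/d_o2 = 1/(-12) - 1/(42.991) = -0.10659 cm^-1, so d_i2 = -9.381 cm.

-9.4 cm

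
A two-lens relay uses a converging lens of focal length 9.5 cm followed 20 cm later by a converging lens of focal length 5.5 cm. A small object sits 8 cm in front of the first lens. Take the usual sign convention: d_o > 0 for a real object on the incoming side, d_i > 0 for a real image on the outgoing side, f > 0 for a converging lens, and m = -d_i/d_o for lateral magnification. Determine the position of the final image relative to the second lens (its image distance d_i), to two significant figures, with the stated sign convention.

Lens 1: 1/d_i1 = 1/f_1 - 1/d_o1 = 1/9.5 - 1/8 = -0.01974 cm^-1, so d_i1 = -50.667 cm.
The intermediate image is virtual, 50.667 cm to the left of lens 1, so d_o2 = L - d_i1 = 20 - (-50.667) = 70.667 cm.
Lens 2: 1/d_i2 = 1/f_2 - 1/d_o2 = 1/5.5 - 1/(70.667) = 0.16767 cm^-1, so d_i2 = 5.964 cm.

6.0 cm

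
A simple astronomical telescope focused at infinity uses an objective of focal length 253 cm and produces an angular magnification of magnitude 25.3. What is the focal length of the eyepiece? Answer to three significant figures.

10.0 cm

|M| = f_obj/f_eye, so f_eye = f_obj/|M| = 253/25.3 = 10.000 cm.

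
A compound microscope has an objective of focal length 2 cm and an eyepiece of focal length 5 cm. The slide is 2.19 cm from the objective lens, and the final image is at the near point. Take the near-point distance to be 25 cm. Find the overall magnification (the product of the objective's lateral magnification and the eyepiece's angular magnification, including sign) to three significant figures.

-63.2

Objective: 1/d_i = 1/f_obj - 1/d_o = 1/2 - 1/2.19 = 0.04338 cm^-1, so d_i = 23.053 cm.
m_obj = -d_i/d_o = -23.053/2.19 = -10.526.
Eyepiece angular magnification (image at near point): M_eye = 1 + D/f_e = 1 + 25/5 = 6.000.
Overall M = m_obj x M_eye = (-10.526)(6.000) = -63.16.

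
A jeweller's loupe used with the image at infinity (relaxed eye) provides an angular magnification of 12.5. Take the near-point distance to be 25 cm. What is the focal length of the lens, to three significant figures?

For the image at infinity, M = D/f.
f = D/M = 25/12.5 = 2.000 cm.

2.00 cm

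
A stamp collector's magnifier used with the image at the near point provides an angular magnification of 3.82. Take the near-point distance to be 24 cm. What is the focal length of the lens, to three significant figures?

For the image at the near point, M = 1 + D/f.
f = D/(M - 1) = 24/(3.82 - 1) = 8.511 cm.

8.51 cm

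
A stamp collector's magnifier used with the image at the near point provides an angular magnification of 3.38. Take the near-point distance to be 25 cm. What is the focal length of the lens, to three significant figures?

10.5 cm

For the image at the near point, M = 1 + D/f.
f = D/(M - 1) = 25/(3.38 - 1) = 10.504 cm.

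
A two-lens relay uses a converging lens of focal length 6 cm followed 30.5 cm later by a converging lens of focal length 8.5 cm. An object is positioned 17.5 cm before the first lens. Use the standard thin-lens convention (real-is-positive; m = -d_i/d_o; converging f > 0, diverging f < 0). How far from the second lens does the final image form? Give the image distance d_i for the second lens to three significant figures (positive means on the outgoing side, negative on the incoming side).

Applying the thin-lens equation to the first lens, 1/6 = 1/17.5 + 1/d_i1, which gives d_i1 = 9.130 cm.
Object distance for lens 2: d_o2 = 30.5 - 9.130 = 21.370 cm.
Applying the thin-lens equation again with f_2 = 8.5 cm and d_o2 = 21.370 cm gives d_i2 = 14.114 cm.

14.1 cm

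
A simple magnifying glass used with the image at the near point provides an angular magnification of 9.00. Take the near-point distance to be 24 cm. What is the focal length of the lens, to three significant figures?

3.00 cm

For the image at the near point, M = 1 + D/f.
f = D/(M - 1) = 24/(9.0 - 1) = 3.000 cm.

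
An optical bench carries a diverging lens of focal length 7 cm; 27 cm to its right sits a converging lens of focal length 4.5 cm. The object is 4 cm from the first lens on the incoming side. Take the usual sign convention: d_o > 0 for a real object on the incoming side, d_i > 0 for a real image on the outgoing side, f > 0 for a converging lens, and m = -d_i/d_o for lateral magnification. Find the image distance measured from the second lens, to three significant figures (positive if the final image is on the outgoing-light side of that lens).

First lens: d_i1 = 1/(1/(-7) - 1/4) = -2.545 cm.
With d_i1 < 0 the first image is virtual and lies on the object side; the object distance for lens 2 is d_o2 = 27 - (-2.545) = 29.545 cm.
Second lens: d_i2 = 1/(1/4.5 - 1/(29.545)) = 5.309 cm.

5.31 cm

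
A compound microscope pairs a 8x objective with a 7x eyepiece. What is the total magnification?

56

The overall magnification of a compound microscope is the product of the objective and eyepiece magnifications:
M = M_obj x M_eye = 8 x 7 = 56.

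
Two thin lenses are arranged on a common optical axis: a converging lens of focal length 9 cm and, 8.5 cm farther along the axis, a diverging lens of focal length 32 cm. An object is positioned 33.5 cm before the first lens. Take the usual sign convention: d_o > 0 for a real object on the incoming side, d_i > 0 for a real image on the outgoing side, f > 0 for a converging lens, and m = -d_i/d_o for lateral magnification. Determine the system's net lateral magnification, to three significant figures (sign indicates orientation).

-0.417

Lens 1: 1/d_i1 = 1/f_1 - 1/d_o1 = 1/9 - 1/33.5 = 0.08126 cm^-1, so d_i1 = 12.306 cm.
m_1 = -(12.306)/33.5 = -0.3673.
Since 12.306 cm > 8.5 cm, the first image lies past the second lens and serves as a virtual object: d_o2 = L - d_i1 = -3.806 cm.
Lens 2: 1/d_i2 = 1/f_2 - 1/d_o2 = 1/(-32) - 1/(-3.806) = 0.23148 cm^-1, so d_i2 = 4.320 cm.
m_2 = -(4.320)/(-3.806) = 1.1350.
The system's lateral magnification is m_1 m_2 = (-0.3673)(1.1350) = -0.4169.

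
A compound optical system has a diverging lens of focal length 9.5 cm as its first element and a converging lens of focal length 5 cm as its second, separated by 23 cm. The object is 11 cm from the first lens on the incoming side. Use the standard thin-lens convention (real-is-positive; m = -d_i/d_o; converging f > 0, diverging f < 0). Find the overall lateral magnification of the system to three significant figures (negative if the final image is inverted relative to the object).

First lens: d_i1 = 1/(1/(-9.5) - 1/11) = -5.098 cm.
m_1 = -(-5.098)/11 = 0.4634.
The intermediate image is virtual, 5.098 cm to the left of lens 1, so d_o2 = L - d_i1 = 23 - (-5.098) = 28.098 cm.
Second lens: d_i2 = 1/(1/5 - 1/(28.098)) = 6.082 cm.
m_2 = -(6.082)/(28.098) = -0.2165.
Total m = m_1 x m_2 = (0.4634)(-0.2165) = -0.1003.

-0.100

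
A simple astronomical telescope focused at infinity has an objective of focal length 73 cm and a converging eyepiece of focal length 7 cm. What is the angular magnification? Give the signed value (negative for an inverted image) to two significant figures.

M = -f_obj/f_eye = -73/(7) = -10.429.

-10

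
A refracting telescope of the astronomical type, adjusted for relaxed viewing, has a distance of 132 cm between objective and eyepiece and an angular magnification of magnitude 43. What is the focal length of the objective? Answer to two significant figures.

In normal adjustment the tube length equals f_obj + f_eye and |M| = f_obj/f_eye.
So f_obj = 43 f_eye and 43 f_eye + f_eye = 132 cm, giving f_eye = 132/44 = 3.000 cm and f_obj = 129.000 cm.

130 cm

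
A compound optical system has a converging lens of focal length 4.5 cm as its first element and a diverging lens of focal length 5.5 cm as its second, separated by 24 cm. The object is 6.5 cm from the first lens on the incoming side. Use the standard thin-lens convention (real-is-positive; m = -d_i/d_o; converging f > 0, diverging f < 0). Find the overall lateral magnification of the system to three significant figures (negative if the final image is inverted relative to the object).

First lens: d_i1 = 1/(1/4.5 - 1/6.5) = 14.625 cm.
m_1 = -(14.625)/6.5 = -2.2500.
That image sits 9.375 cm in front of the second lens, so d_o2 = 9.375 cm.
Second lens: d_i2 = 1/(1/(-5.5) - 1/(9.375)) = -3.466 cm.
m_2 = -(-3.466)/(9.375) = 0.3697.
Total m = m_1 x m_2 = (-2.2500)(0.3697) = -0.8319.

-0.832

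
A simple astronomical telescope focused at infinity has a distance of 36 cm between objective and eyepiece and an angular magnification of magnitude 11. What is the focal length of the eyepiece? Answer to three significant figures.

3.00 cm

In normal adjustment the tube length equals f_obj + f_eye and |M| = f_obj/f_eye.
So f_obj = 11 f_eye and 11 f_eye + f_eye = 36 cm, giving f_eye = 36/12 = 3.000 cm and f_obj = 33.000 cm.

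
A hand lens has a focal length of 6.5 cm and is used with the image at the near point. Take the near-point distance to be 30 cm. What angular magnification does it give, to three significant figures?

M = 1 + D/f = 1 + 30/6.5 = 5.615.

5.62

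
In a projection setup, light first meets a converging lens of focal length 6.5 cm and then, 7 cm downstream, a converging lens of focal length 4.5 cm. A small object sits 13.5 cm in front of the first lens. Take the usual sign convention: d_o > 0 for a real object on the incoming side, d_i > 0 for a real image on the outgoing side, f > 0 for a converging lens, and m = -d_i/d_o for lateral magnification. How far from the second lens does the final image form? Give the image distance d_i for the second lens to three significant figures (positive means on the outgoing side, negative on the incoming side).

First lens: d_i1 = 1/(1/6.5 - 1/13.5) = 12.536 cm.
This image would form 12.536 cm past lens 1, i.e. 5.536 cm beyond lens 2, so it is a virtual object for lens 2: d_o2 = 7 - 12.536 = -5.536 cm.
Second lens: d_i2 = 1/(1/4.5 - 1/(-5.536)) = 2.482 cm.

2.48 cm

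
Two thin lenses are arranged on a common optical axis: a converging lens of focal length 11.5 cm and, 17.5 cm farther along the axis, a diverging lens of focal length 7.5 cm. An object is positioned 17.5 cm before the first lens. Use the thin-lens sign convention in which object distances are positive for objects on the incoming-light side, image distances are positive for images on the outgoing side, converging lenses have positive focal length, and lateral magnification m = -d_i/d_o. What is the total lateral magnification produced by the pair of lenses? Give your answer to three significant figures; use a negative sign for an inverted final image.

1.68

Lens 1: 1/d_i1 = 1/f_1 - 1/d_o1 = 1/11.5 - 1/17.5 = 0.02981 cm^-1, so d_i1 = 33.542 cm.
m_1 = -(33.542)/17.5 = -1.9167.
This image would form 33.542 cm past lens 1, i.e. 16.042 cm beyond lens 2, so it is a virtual object for lens 2: d_o2 = 17.5 - 33.542 = -16.042 cm.
Lens 2: 1/d_i2 = 1/f_2 - 1/d_o2 = 1/(-7.5) - 1/(-16.042) = -0.07100 cm^-1, so d_i2 = -14.085 cm.
m_2 = -(-14.085)/(-16.042) = -0.8780.
The system's lateral magnification is m_1 m_2 = (-1.9167)(-0.8780) = 1.6829.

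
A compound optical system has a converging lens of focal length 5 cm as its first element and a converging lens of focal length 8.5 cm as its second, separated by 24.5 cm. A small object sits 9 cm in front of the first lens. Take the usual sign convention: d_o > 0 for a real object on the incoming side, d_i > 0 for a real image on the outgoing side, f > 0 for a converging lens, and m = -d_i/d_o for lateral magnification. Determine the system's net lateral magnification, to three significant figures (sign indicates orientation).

Lens 1: 1/d_i1 = 1/f_1 - 1/d_o1 = 1/5 - 1/9 = 0.08889 cm^-1, so d_i1 = 11.250 cm.
m_1 = -(11.250)/9 = -1.2500.
The intermediate image is 11.250 cm to the right of lens 1, so d_o2 = L - d_i1 = 24.5 - 11.250 = 13.250 cm.
Lens 2: 1/d_i2 = 1/f_2 - 1/d_o2 = 1/8.5 - 1/(13.250) = 0.04218 cm^-1, so d_i2 = 23.711 cm.
m_2 = -(23.711)/(13.250) = -1.7895.
Overall magnification: m = m_1 m_2 = 2.2368.

2.24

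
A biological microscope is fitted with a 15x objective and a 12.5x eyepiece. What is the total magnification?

187.5

The overall magnification of a compound microscope is the product of the objective and eyepiece magnifications:
M = M_obj x M_eye = 15 x 12.5 = 187.5.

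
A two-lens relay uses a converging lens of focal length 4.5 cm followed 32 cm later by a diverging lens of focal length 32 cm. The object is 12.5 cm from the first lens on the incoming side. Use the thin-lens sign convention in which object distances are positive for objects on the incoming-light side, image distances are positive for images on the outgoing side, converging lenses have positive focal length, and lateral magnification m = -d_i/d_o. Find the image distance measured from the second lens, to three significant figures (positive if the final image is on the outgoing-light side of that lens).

Lens 1: 1/d_i1 = 1/f_1 - 1/d_o1 = 1/4.5 - 1/12.5 = 0.14222 cm^-1, so d_i1 = 7.031 cm.
Object distance for lens 2: d_o2 = 32 - 7.031 = 24.969 cm.
Lens 2: 1/d_i2 = 1/f_2 - 1/d_o2 = 1/(-32) - 1/(24.969) = -0.07130 cm^-1, so d_i2 = -14.025 cm.

-14.0 cm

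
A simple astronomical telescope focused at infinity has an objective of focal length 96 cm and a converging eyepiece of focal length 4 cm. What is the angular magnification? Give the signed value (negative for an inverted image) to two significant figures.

M = -f_obj/f_eye = -96/(4) = -24.000.

-24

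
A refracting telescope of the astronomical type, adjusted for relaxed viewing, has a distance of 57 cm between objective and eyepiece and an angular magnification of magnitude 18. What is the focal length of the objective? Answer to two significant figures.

In normal adjustment the tube length equals f_obj + f_eye and |M| = f_obj/f_eye.
So f_obj = 18 f_eye and 18 f_eye + f_eye = 57 cm, giving f_eye = 57/19 = 3.000 cm and f_obj = 54.000 cm.

54 cm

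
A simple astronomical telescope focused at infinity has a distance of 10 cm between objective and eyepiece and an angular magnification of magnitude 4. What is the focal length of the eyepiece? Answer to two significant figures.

2.0 cm

In normal adjustment the tube length equals f_obj + f_eye and |M| = f_obj/f_eye.
So f_obj = 4 f_eye and 4 f_eye + f_eye = 10 cm, giving f_eye = 10/5 = 2.000 cm and f_obj = 8.000 cm.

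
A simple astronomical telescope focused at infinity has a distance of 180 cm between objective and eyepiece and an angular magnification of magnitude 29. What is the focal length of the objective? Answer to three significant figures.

In normal adjustment the tube length equals f_obj + f_eye and |M| = f_obj/f_eye.
So f_obj = 29 f_eye and 29 f_eye + f_eye = 180 cm, giving f_eye = 180/30 = 6.000 cm and f_obj = 174.000 cm.

174 cm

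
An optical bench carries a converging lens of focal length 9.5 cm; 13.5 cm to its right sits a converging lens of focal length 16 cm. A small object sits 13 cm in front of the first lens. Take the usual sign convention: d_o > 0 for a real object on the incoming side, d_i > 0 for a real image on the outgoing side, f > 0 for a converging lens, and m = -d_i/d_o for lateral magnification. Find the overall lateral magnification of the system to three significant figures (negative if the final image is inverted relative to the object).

Lens 1: 1/d_i1 = 1/f_1 - 1/d_o1 = 1/9.5 - 1/13 = 0.02834 cm^-1, so d_i1 = 35.286 cm.
m_1 = -(35.286)/13 = -2.7143.
Since 35.286 cm > 13.5 cm, the first image lies past the second lens and serves as a virtual object: d_o2 = L - d_i1 = -21.786 cm.
Lens 2: 1/d_i2 = 1/f_2 - 1/d_o2 = 1/16 - 1/(-21.786) = 0.10840 cm^-1, so d_i2 = 9.225 cm.
m_2 = -(9.225)/(-21.786) = 0.4234.
Total m = m_1 x m_2 = (-2.7143)(0.4234) = -1.1493.

-1.15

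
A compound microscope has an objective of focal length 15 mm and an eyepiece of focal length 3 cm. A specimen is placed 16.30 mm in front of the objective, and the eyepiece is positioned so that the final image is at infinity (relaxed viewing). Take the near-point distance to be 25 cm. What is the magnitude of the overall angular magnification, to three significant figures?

Convert to cm: f_obj = 15 mm = 1.5 cm; d_o = 16.30 mm = 1.63 cm.
Objective: 1/d_i = 1/f_obj - 1/d_o = 1/1.5 - 1/1.63 = 0.05317 cm^-1, so d_i = 18.808 cm.
m_obj = -d_i/d_o = -18.808/1.63 = -11.538.
Eyepiece angular magnification (image at infinity): M_eye = D/f_e = 25/3 = 8.333.
Overall M = m_obj x M_eye = (-11.538)(8.333) = -96.15.
|M| = 96.15.

96.2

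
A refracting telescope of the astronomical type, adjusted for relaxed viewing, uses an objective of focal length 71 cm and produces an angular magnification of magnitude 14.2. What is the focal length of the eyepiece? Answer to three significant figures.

5.00 cm

|M| = f_obj/f_eye, so f_eye = f_obj/|M| = 71/14.2 = 5.000 cm.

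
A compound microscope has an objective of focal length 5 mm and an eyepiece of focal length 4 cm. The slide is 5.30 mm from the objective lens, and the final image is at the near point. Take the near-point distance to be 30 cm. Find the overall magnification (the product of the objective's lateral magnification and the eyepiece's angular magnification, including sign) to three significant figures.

-142

Convert to cm: f_obj = 5 mm = 0.5 cm; d_o = 5.30 mm = 0.53 cm.
Objective: 1/d_i = 1/f_obj - 1/d_o = 1/0.5 - 1/0.53 = 0.11321 cm^-1, so d_i = 8.833 cm.
m_obj = -d_i/d_o = -8.833/0.53 = -16.667.
Eyepiece angular magnification (image at near point): M_eye = 1 + D/f_e = 1 + 30/4 = 8.500.
Overall M = m_obj x M_eye = (-16.667)(8.500) = -141.67.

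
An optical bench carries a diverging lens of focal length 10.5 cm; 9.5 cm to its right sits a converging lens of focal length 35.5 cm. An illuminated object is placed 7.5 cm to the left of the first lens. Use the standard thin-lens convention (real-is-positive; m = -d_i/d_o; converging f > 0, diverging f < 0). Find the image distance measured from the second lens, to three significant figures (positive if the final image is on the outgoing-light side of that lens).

Lens 1: 1/d_i1 = 1/f_1 - 1/d_o1 = 1/(-10.5) - 1/7.5 = -0.22857 cm^-1, so d_i1 = -4.375 cm.
The intermediate image is virtual, 4.375 cm to the left of lens 1, so d_o2 = L - d_i1 = 9.5 - (-4.375) = 13.875 cm.
Lens 2: 1/d_i2 = 1/f_2 - 1/d_o2 = 1/35.5 - 1/(13.875) = -0.04390 cm^-1, so d_i2 = -22.777 cm.

-22.8 cm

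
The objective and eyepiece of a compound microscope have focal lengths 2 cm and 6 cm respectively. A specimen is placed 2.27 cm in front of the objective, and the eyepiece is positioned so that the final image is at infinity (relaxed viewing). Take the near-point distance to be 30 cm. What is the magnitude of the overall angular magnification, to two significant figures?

Objective: 1/d_i = 1/f_obj - 1/d_o = 1/2 - 1/2.27 = 0.05947 cm^-1, so d_i = 16.815 cm.
m_obj = -d_i/d_o = -16.815/2.27 = -7.407.
Eyepiece angular magnification (image at infinity): M_eye = D/f_e = 30/6 = 5.000.
Overall M = m_obj x M_eye = (-7.407)(5.000) = -37.04.
|M| = 37.04.

37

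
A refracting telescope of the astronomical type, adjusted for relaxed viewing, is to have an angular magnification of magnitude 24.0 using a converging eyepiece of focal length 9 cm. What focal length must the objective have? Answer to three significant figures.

216 cm

|M| = f_obj/|f_eye|, so f_obj = |M| x |f_eye| = 24.0 x 9 = 216.000 cm.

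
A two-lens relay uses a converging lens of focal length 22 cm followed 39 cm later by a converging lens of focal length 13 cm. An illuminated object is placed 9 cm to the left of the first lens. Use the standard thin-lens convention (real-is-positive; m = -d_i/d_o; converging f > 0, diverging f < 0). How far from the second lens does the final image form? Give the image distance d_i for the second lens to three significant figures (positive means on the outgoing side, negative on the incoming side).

Applying the thin-lens equation to the first lens, 1/22 = 1/9 + 1/d_i1, which gives d_i1 = -15.231 cm.
The intermediate image is virtual, 15.231 cm to the left of lens 1, so d_o2 = L - d_i1 = 39 - (-15.231) = 54.231 cm.
Applying the thin-lens equation again with f_2 = 13 cm and d_o2 = 54.231 cm gives d_i2 = 17.099 cm.

17.1 cm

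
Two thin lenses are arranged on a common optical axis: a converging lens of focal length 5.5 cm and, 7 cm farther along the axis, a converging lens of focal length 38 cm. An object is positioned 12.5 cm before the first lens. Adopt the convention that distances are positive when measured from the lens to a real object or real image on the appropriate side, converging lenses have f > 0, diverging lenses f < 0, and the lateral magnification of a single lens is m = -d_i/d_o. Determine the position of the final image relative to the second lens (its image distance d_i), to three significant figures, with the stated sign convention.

Lens 1: 1/d_i1 = 1/f_1 - 1/d_o1 = 1/5.5 - 1/12.5 = 0.10182 cm^-1, so d_i1 = 9.821 cm.
Since 9.821 cm > 7 cm, the first image lies past the second lens and serves as a virtual object: d_o2 = L - d_i1 = -2.821 cm.
Lens 2: 1/d_i2 = 1/f_2 - 1/d_o2 = 1/38 - 1/(-2.821) = 0.38075 cm^-1, so d_i2 = 2.626 cm.

2.63 cm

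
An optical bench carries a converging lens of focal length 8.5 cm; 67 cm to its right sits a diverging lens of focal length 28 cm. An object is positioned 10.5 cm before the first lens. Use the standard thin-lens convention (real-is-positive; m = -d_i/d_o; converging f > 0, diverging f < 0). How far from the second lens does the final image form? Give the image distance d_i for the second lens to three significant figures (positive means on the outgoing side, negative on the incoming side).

-12.4 cm

First lens: d_i1 = 1/(1/8.5 - 1/10.5) = 44.625 cm.
The intermediate image is 44.625 cm to the right of lens 1, so d_o2 = L - d_i1 = 67 - 44.625 = 22.375 cm.
Second lens: d_i2 = 1/(1/(-28) - 1/(22.375)) = -12.437 cm.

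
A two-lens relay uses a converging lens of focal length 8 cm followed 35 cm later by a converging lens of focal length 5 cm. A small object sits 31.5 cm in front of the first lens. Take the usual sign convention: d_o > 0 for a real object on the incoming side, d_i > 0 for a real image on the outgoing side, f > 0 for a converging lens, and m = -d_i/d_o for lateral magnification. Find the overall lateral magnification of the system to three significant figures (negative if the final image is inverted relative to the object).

Applying the thin-lens equation to the first lens, 1/8 = 1/31.5 + 1/d_i1, which gives d_i1 = 10.723 cm.
Its lateral magnification is m_1 = -d_i1/d_o1 = -(10.723)/31.5 = -0.3404.
The intermediate image is 10.723 cm to the right of lens 1, so d_o2 = L - d_i1 = 35 - 10.723 = 24.277 cm.
Applying the thin-lens equation again with f_2 = 5 cm and d_o2 = 24.277 cm gives d_i2 = 6.297 cm.
m_2 = -(6.297)/(24.277) = -0.2594.
The system's lateral magnification is m_1 m_2 = (-0.3404)(-0.2594) = 0.0883.

0.0883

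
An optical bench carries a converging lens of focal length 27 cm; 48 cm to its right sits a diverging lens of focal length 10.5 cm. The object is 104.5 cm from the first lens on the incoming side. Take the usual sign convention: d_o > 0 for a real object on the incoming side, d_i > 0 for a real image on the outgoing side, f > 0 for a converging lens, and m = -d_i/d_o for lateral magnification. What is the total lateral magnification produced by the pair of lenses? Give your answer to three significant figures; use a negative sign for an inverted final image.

Applying the thin-lens equation to the first lens, 1/27 = 1/104.5 + 1/d_i1, which gives d_i1 = 36.406 cm.
Its lateral magnification is m_1 = -d_i1/d_o1 = -(36.406)/104.5 = -0.3484.
That image sits 11.594 cm in front of the second lens, so d_o2 = 11.594 cm.
Applying the thin-lens equation again with f_2 = -10.5 cm and d_o2 = 11.594 cm gives d_i2 = -5.510 cm.
m_2 = -(-5.510)/(11.594) = 0.4753.
Overall magnification: m = m_1 m_2 = -0.1656.

-0.166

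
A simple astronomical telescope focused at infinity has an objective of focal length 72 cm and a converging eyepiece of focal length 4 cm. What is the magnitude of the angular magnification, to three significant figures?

|M| = f_obj/|f_eye| = 72/4 = 18.000.

18.0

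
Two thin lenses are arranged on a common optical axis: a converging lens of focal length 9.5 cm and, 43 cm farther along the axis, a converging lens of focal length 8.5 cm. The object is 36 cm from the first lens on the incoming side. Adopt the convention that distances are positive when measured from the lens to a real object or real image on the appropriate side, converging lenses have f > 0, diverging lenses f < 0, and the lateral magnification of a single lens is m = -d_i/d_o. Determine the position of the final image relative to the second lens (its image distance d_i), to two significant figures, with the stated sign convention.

12 cm

Lens 1: 1/d_i1 = 1/f_1 - 1/d_o1 = 1/9.5 - 1/36 = 0.07749 cm^-1, so d_i1 = 12.906 cm.
Object distance for lens 2: d_o2 = 43 - 12.906 = 30.094 cm.
Lens 2: 1/d_i2 = 1/f_2 - 1/d_o2 = 1/8.5 - 1/(30.094) = 0.08442 cm^-1, so d_i2 = 11.846 cm.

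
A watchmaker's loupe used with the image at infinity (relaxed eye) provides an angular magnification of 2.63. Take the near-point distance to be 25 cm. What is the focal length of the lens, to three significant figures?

For the image at infinity, M = D/f.
f = D/M = 25/2.63 = 9.506 cm.

9.51 cm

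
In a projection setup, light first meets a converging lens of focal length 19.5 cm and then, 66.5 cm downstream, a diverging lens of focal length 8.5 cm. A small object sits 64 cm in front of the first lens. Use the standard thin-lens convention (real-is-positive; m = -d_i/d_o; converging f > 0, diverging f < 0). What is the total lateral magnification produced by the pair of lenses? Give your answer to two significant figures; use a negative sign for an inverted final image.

-0.079

First lens: d_i1 = 1/(1/19.5 - 1/64) = 28.045 cm.
m_1 = -(28.045)/64 = -0.4382.
Object distance for lens 2: d_o2 = 66.5 - 28.045 = 38.455 cm.
Second lens: d_i2 = 1/(1/(-8.5) - 1/(38.455)) = -6.961 cm.
m_2 = -(-6.961)/(38.455) = 0.1810.
The system's lateral magnification is m_1 m_2 = (-0.4382)(0.1810) = -0.0793.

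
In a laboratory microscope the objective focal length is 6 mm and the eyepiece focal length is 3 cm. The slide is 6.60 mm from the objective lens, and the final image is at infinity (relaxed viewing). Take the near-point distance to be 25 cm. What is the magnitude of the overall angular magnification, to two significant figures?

Convert to cm: f_obj = 6 mm = 0.6 cm; d_o = 6.60 mm = 0.66 cm.
Objective: 1/d_i = 1/f_obj - 1/d_o = 1/0.6 - 1/0.66 = 0.15152 cm^-1, so d_i = 6.600 cm.
m_obj = -d_i/d_o = -6.600/0.66 = -10.000.
Eyepiece angular magnification (image at infinity): M_eye = D/f_e = 25/3 = 8.333.
Overall M = m_obj x M_eye = (-10.000)(8.333) = -83.33.
|M| = 83.33.

83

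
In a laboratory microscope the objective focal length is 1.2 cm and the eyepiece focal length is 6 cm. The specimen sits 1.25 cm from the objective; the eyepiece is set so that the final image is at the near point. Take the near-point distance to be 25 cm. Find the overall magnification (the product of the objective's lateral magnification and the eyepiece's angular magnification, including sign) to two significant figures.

Objective: 1/d_i = 1/f_obj - 1/d_o = 1/1.2 - 1/1.25 = 0.03333 cm^-1, so d_i = 30.000 cm.
m_obj = -d_i/d_o = -30.000/1.25 = -24.000.
Eyepiece angular magnification (image at near point): M_eye = 1 + D/f_e = 1 + 25/6 = 5.167.
Overall M = m_obj x M_eye = (-24.000)(5.167) = -124.00.

-120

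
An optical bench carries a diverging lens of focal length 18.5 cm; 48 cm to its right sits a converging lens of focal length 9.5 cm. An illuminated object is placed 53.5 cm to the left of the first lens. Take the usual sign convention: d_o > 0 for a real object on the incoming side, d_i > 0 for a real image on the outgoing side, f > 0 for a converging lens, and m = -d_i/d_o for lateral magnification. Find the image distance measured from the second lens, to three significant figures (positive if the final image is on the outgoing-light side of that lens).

First lens: d_i1 = 1/(1/(-18.5) - 1/53.5) = -13.747 cm.
With d_i1 < 0 the first image is virtual and lies on the object side; the object distance for lens 2 is d_o2 = 48 - (-13.747) = 61.747 cm.
Second lens: d_i2 = 1/(1/9.5 - 1/(61.747)) = 11.227 cm.

11.2 cm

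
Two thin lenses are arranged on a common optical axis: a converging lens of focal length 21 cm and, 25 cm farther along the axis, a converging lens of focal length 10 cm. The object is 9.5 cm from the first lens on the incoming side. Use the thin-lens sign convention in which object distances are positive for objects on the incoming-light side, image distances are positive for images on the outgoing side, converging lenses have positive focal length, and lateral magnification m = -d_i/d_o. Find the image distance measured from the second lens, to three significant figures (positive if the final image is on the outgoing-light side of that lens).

13.1 cm

First lens: d_i1 = 1/(1/21 - 1/9.5) = -17.348 cm.
The intermediate image is virtual, 17.348 cm to the left of lens 1, so d_o2 = L - d_i1 = 25 - (-17.348) = 42.348 cm.
Second lens: d_i2 = 1/(1/10 - 1/(42.348)) = 13.091 cm.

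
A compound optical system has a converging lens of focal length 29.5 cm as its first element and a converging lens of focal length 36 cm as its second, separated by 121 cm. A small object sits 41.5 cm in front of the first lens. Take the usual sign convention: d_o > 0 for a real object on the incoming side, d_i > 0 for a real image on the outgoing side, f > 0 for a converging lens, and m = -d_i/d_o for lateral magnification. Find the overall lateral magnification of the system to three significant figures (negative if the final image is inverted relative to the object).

-5.20

Applying the thin-lens equation to the first lens, 1/29.5 = 1/41.5 + 1/d_i1, which gives d_i1 = 102.021 cm.
Its lateral magnification is m_1 = -d_i1/d_o1 = -(102.021)/41.5 = -2.4583.
That image sits 18.979 cm in front of the second lens, so d_o2 = 18.979 cm.
Applying the thin-lens equation again with f_2 = 36 cm and d_o2 = 18.979 cm gives d_i2 = -40.142 cm.
m_2 = -(-40.142)/(18.979) = 2.1151.
Overall magnification: m = m_1 m_2 = -5.1995.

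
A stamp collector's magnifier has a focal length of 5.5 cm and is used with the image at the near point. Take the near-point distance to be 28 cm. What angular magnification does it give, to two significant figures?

M = 1 + D/f = 1 + 28/5.5 = 6.091.

6.1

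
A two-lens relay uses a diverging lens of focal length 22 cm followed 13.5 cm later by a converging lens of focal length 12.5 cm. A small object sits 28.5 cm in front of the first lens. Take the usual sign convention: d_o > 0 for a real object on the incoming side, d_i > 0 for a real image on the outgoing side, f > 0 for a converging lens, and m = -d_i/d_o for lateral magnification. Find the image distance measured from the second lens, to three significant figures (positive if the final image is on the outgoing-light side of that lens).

24.1 cm

First lens: d_i1 = 1/(1/(-22) - 1/28.5) = -12.416 cm.
With d_i1 < 0 the first image is virtual and lies on the object side; the object distance for lens 2 is d_o2 = 13.5 - (-12.416) = 25.916 cm.
Second lens: d_i2 = 1/(1/12.5 - 1/(25.916)) = 24.147 cm.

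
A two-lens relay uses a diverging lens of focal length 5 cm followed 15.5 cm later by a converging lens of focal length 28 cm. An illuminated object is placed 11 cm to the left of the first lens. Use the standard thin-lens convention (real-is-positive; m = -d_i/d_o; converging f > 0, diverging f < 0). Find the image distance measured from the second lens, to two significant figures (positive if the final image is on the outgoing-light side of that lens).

First lens: d_i1 = 1/(1/(-5) - 1/11) = -3.438 cm.
With d_i1 < 0 the first image is virtual and lies on the object side; the object distance for lens 2 is d_o2 = 15.5 - (-3.438) = 18.938 cm.
Second lens: d_i2 = 1/(1/28 - 1/(18.938)) = -58.510 cm.

-59 cm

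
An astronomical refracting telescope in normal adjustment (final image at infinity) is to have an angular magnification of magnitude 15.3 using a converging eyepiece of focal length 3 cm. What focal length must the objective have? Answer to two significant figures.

|M| = f_obj/|f_eye|, so f_obj = |M| x |f_eye| = 15.3 x 3 = 45.900 cm.

46 cm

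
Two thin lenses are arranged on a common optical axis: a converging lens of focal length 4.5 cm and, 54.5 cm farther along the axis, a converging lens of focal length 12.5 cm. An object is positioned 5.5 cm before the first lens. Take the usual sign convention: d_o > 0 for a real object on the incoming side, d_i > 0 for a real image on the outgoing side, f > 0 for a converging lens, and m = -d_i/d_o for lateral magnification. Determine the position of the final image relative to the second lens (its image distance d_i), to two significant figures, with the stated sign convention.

22 cm

First lens: d_i1 = 1/(1/4.5 - 1/5.5) = 24.750 cm.
That image sits 29.750 cm in front of the second lens, so d_o2 = 29.750 cm.
Second lens: d_i2 = 1/(1/12.5 - 1/(29.750)) = 21.558 cm.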